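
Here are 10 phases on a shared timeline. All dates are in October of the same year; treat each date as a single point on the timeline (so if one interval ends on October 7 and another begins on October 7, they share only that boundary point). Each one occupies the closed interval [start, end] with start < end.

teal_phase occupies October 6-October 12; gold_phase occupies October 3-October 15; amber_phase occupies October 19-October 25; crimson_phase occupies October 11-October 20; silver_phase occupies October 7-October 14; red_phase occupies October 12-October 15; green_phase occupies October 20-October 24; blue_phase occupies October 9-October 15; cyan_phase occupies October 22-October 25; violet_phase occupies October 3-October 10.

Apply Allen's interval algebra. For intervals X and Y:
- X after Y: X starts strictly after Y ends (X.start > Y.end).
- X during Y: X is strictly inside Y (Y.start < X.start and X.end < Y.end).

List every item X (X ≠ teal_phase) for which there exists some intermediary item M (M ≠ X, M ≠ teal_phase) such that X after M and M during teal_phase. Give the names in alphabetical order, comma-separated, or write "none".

none

Target teal_phase = [October 6, October 12].
Intermediaries M with M during teal_phase: none.
Union: none.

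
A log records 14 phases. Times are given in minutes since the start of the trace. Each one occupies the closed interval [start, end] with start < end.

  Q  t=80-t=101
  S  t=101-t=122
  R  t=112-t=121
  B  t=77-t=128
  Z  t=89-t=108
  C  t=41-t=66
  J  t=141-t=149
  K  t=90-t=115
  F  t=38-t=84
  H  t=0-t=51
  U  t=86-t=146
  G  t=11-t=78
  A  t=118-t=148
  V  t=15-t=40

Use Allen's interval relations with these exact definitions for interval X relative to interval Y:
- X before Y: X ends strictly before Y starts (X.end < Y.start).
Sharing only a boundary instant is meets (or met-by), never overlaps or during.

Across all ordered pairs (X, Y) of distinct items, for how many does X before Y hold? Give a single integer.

Checking all 182 ordered pairs for relation 'before'; matching pairs in alphabetical order:
(B, J): B before J ✓
(C, A): C before A ✓
(C, B): C before B ✓
(C, J): C before J ✓
(C, K): C before K ✓
(C, Q): C before Q ✓
(C, R): C before R ✓
(C, S): C before S ✓
(C, U): C before U ✓
(C, Z): C before Z ✓
(F, A): F before A ✓
(F, J): F before J ✓
(F, K): F before K ✓
(F, R): F before R ✓
(F, S): F before S ✓
(F, U): F before U ✓
(F, Z): F before Z ✓
(G, A): G before A ✓
(G, J): G before J ✓
(G, K): G before K ✓
(G, Q): G before Q ✓
(G, R): G before R ✓
(G, S): G before S ✓
(G, U): G before U ✓
... plus 30 further pairs not listed.
Count: 54.

54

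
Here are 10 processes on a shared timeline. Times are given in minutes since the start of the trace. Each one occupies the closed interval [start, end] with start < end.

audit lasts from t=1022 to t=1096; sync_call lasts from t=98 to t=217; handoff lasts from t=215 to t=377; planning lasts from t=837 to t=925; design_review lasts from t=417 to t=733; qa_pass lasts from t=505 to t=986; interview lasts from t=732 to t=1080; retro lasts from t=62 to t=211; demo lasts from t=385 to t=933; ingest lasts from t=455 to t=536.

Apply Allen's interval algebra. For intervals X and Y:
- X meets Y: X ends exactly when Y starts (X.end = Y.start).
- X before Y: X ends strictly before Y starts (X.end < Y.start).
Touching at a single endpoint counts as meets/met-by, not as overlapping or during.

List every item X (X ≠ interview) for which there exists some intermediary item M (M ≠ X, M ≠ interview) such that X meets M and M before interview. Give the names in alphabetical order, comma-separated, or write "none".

Target interview = [t=732, t=1080].
Intermediaries M with M before interview: handoff, ingest, retro, sync_call.
Via handoff — items with X meets handoff: none.
Via ingest — items with X meets ingest: none.
Via retro — items with X meets retro: none.
Via sync_call — items with X meets sync_call: none.
Union: none.

none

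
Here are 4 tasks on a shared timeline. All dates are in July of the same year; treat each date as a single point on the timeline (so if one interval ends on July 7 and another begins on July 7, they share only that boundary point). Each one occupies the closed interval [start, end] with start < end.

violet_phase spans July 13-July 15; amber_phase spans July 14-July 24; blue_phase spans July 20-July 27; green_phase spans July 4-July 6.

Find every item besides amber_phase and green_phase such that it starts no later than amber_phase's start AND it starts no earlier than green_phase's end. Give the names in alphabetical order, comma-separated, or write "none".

violet_phase

Conditions: its start is no later than amber_phase's start (X.start <= July 14) AND its start is no earlier than green_phase's end (X.start >= July 6).
blue_phase: start July 20 <= July 14? ✗; start July 20 >= July 6? ✓ → no.
violet_phase: start July 13 <= July 14? ✓; start July 13 >= July 6? ✓ → yes.
Result: violet_phase.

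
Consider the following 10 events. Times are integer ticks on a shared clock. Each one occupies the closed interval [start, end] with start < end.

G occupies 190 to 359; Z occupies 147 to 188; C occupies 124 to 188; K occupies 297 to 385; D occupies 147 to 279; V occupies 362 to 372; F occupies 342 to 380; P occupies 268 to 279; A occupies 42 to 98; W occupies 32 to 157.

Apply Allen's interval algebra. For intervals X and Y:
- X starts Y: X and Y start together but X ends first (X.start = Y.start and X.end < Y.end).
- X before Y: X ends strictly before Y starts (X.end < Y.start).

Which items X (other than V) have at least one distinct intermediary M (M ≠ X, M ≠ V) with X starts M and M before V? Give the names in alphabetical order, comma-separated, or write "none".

Target V = [362, 372].
Intermediaries M with M before V: A, C, D, G, P, W, Z.
Via A — items with X starts A: none.
Via C — items with X starts C: none.
Via D — items with X starts D: Z.
Via G — items with X starts G: none.
Via P — items with X starts P: none.
Via W — items with X starts W: none.
Via Z — items with X starts Z: none.
Union: Z.

Z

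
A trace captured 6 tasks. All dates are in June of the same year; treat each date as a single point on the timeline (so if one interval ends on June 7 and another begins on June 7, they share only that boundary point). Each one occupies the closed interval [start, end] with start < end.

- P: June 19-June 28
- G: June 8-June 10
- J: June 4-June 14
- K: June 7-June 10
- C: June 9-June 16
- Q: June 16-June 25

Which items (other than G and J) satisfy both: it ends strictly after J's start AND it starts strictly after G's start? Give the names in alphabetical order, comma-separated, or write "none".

C, P, Q

Conditions: its end is strictly after J's start (X.end > June 4) AND its start is strictly after G's start (X.start > June 8).
C: end June 16 > June 4? ✓; start June 9 > June 8? ✓ → yes.
K: end June 10 > June 4? ✓; start June 7 > June 8? ✗ → no.
P: end June 28 > June 4? ✓; start June 19 > June 8? ✓ → yes.
Q: end June 25 > June 4? ✓; start June 16 > June 8? ✓ → yes.
Result: C, P, Q.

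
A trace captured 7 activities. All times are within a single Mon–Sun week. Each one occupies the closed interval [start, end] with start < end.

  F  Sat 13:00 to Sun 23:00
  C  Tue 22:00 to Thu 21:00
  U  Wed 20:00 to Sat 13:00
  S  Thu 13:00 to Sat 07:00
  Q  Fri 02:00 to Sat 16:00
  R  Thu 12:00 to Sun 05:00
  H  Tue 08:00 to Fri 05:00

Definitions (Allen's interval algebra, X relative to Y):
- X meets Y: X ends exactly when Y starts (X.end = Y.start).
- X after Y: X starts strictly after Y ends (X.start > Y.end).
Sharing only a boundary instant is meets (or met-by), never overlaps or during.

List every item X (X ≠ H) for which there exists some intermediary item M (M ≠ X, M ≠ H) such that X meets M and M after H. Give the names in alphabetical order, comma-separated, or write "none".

Target H = [Tue 08:00, Fri 05:00].
Intermediaries M with M after H: F.
Via F — items with X meets F: U.
Union: U.

U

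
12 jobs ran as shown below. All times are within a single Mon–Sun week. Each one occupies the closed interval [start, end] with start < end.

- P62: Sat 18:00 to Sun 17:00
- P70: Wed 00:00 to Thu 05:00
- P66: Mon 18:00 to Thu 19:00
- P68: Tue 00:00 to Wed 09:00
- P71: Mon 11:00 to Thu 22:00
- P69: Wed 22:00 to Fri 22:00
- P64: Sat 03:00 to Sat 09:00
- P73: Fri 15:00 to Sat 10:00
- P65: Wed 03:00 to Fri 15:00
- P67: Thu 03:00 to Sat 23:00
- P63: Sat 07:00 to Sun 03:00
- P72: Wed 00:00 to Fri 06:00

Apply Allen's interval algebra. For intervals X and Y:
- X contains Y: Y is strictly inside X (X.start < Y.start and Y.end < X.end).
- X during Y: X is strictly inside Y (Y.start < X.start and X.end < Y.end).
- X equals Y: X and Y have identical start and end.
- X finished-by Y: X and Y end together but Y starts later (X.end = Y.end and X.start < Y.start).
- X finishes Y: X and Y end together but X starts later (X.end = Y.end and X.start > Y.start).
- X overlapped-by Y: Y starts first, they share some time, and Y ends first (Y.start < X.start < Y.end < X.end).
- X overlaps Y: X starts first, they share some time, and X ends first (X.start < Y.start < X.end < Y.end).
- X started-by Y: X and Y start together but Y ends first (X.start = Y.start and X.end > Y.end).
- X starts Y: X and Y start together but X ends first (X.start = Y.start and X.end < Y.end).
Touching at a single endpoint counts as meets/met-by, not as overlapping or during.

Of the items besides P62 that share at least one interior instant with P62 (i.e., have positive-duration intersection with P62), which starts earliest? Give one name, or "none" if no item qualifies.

Target P62 = [Sat 18:00, Sun 17:00].
P63 [Sat 07:00, Sun 03:00] → overlaps → candidate.
P64 [Sat 03:00, Sat 09:00] → before → excluded.
P65 [Wed 03:00, Fri 15:00] → before → excluded.
P66 [Mon 18:00, Thu 19:00] → before → excluded.
P67 [Thu 03:00, Sat 23:00] → overlaps → candidate.
P68 [Tue 00:00, Wed 09:00] → before → excluded.
P69 [Wed 22:00, Fri 22:00] → before → excluded.
P70 [Wed 00:00, Thu 05:00] → before → excluded.
P71 [Mon 11:00, Thu 22:00] → before → excluded.
P72 [Wed 00:00, Fri 06:00] → before → excluded.
P73 [Fri 15:00, Sat 10:00] → before → excluded.
Among candidates, earliest start is Thu 03:00 → P67.

P67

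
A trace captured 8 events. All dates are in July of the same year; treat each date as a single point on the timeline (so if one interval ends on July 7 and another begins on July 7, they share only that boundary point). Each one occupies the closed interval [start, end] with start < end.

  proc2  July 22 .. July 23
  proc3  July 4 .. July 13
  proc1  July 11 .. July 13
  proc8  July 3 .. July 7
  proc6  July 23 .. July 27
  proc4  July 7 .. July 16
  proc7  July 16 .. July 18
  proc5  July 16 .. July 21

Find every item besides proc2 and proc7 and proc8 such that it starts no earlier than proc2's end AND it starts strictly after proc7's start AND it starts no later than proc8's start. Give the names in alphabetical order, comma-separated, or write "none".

none

Conditions: its start is no earlier than proc2's end (X.start >= July 23) AND its start is strictly after proc7's start (X.start > July 16) AND its start is no later than proc8's start (X.start <= July 3).
proc1: start July 11 >= July 23? ✗; start July 11 > July 16? ✗; start July 11 <= July 3? ✗ → no.
proc3: start July 4 >= July 23? ✗; start July 4 > July 16? ✗; start July 4 <= July 3? ✗ → no.
proc4: start July 7 >= July 23? ✗; start July 7 > July 16? ✗; start July 7 <= July 3? ✗ → no.
proc5: start July 16 >= July 23? ✗; start July 16 > July 16? ✗; start July 16 <= July 3? ✗ → no.
proc6: start July 23 >= July 23? ✓; start July 23 > July 16? ✓; start July 23 <= July 3? ✗ → no.
Result: none.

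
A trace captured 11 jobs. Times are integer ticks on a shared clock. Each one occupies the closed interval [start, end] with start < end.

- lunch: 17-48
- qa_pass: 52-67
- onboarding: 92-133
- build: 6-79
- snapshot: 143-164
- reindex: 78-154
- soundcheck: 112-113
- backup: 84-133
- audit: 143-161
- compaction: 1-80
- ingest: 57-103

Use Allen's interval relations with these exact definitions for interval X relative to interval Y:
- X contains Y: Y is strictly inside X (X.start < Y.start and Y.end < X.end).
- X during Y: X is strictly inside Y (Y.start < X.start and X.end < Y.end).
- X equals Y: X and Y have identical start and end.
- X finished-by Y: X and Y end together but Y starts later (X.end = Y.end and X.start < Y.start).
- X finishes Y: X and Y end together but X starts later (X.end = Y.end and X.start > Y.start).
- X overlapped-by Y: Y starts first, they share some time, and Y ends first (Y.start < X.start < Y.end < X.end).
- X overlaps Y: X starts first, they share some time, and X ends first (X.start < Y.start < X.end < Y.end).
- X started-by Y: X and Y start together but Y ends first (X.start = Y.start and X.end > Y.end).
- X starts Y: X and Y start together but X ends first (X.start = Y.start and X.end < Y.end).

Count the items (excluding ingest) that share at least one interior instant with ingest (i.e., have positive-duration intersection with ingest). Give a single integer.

Target ingest = [57, 103].
audit [143, 161] → after → no.
backup [84, 133] → overlapped-by → counts.
build [6, 79] → overlaps → counts.
compaction [1, 80] → overlaps → counts.
lunch [17, 48] → before → no.
onboarding [92, 133] → overlapped-by → counts.
qa_pass [52, 67] → overlaps → counts.
reindex [78, 154] → overlapped-by → counts.
snapshot [143, 164] → after → no.
soundcheck [112, 113] → after → no.
Total: 6.

6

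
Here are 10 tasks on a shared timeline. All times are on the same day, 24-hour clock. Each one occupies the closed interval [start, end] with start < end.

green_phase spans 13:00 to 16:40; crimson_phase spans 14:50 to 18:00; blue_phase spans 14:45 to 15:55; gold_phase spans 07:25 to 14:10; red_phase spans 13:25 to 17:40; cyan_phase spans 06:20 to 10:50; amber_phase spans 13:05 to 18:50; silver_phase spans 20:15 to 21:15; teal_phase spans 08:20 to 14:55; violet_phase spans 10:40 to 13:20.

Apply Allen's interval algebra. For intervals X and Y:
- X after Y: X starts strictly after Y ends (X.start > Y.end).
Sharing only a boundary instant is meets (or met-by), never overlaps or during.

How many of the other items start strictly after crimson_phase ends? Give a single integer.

1

Target crimson_phase = [14:50, 18:00].
amber_phase [13:05, 18:50] → contains → no.
blue_phase [14:45, 15:55] → overlaps → no.
cyan_phase [06:20, 10:50] → before → no.
gold_phase [07:25, 14:10] → before → no.
green_phase [13:00, 16:40] → overlaps → no.
red_phase [13:25, 17:40] → overlaps → no.
silver_phase [20:15, 21:15] → after → counts.
teal_phase [08:20, 14:55] → overlaps → no.
violet_phase [10:40, 13:20] → before → no.
Total: 1.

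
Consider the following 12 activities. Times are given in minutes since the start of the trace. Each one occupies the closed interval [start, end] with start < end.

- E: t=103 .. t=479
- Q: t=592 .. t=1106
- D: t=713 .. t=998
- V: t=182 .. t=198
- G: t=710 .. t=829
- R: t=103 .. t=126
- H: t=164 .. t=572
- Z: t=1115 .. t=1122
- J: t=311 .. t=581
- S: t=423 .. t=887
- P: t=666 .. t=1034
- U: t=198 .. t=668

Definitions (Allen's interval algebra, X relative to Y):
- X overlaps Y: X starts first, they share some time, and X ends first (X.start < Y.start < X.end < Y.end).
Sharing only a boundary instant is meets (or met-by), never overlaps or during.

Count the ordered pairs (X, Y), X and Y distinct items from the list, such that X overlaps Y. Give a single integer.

Checking all 132 ordered pairs for relation 'overlaps'; matching pairs in alphabetical order:
(E, H): E overlaps H ✓
(E, J): E overlaps J ✓
(E, S): E overlaps S ✓
(E, U): E overlaps U ✓
(G, D): G overlaps D ✓
(H, J): H overlaps J ✓
(H, S): H overlaps S ✓
(H, U): H overlaps U ✓
(J, S): J overlaps S ✓
(S, D): S overlaps D ✓
(S, P): S overlaps P ✓
(S, Q): S overlaps Q ✓
(U, P): U overlaps P ✓
(U, Q): U overlaps Q ✓
(U, S): U overlaps S ✓
Count: 15.

15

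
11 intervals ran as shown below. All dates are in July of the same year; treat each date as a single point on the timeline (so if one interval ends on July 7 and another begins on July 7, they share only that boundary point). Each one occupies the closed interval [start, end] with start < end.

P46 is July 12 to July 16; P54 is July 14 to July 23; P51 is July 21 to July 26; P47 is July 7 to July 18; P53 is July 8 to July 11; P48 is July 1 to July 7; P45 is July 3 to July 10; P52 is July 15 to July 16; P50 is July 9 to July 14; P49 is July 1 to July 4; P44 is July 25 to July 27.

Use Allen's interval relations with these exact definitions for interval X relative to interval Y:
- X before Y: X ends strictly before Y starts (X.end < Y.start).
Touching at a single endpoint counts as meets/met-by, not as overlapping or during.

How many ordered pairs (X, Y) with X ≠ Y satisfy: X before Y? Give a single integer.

Checking all 110 ordered pairs for relation 'before'; matching pairs in alphabetical order:
(P45, P44): P45 before P44 ✓
(P45, P46): P45 before P46 ✓
(P45, P51): P45 before P51 ✓
(P45, P52): P45 before P52 ✓
(P45, P54): P45 before P54 ✓
(P46, P44): P46 before P44 ✓
(P46, P51): P46 before P51 ✓
(P47, P44): P47 before P44 ✓
(P47, P51): P47 before P51 ✓
(P48, P44): P48 before P44 ✓
(P48, P46): P48 before P46 ✓
(P48, P50): P48 before P50 ✓
(P48, P51): P48 before P51 ✓
(P48, P52): P48 before P52 ✓
(P48, P53): P48 before P53 ✓
(P48, P54): P48 before P54 ✓
(P49, P44): P49 before P44 ✓
(P49, P46): P49 before P46 ✓
(P49, P47): P49 before P47 ✓
(P49, P50): P49 before P50 ✓
(P49, P51): P49 before P51 ✓
(P49, P52): P49 before P52 ✓
(P49, P53): P49 before P53 ✓
(P49, P54): P49 before P54 ✓
... plus 11 further pairs not listed.
Count: 35.

35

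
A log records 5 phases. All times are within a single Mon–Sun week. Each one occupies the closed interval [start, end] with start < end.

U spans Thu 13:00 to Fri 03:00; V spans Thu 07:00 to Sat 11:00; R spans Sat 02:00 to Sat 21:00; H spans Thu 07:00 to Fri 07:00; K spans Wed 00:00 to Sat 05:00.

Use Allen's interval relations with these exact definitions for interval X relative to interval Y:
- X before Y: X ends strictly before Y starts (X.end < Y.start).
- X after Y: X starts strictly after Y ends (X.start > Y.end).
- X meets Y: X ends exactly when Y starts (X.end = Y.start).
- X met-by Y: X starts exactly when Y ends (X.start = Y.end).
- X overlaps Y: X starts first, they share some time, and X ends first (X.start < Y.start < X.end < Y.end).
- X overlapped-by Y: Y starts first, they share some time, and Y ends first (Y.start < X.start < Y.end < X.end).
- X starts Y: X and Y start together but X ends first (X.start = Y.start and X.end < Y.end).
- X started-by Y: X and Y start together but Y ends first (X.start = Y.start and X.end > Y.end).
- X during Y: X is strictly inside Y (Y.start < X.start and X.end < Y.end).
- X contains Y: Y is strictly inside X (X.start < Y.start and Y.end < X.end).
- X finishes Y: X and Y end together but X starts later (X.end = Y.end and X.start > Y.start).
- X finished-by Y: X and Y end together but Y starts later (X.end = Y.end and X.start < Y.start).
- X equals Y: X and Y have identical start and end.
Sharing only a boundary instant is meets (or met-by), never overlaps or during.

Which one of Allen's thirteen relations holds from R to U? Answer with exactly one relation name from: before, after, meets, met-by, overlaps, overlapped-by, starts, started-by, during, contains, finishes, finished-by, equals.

after

R = [Sat 02:00, Sat 21:00]; U = [Thu 13:00, Fri 03:00].
Compare endpoints: R.start > U.start, R.start > U.end, R.end > U.start, R.end > U.end.
That pattern is 'after'.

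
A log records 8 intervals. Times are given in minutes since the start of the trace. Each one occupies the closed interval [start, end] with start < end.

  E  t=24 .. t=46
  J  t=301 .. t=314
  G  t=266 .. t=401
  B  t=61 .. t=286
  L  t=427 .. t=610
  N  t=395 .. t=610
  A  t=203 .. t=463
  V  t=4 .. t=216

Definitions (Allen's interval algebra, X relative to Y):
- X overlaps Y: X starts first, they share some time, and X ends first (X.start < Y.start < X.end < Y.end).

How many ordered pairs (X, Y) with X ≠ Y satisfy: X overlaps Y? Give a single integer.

7

Checking all 56 ordered pairs for relation 'overlaps'; matching pairs in alphabetical order:
(A, L): A overlaps L ✓
(A, N): A overlaps N ✓
(B, A): B overlaps A ✓
(B, G): B overlaps G ✓
(G, N): G overlaps N ✓
(V, A): V overlaps A ✓
(V, B): V overlaps B ✓
Count: 7.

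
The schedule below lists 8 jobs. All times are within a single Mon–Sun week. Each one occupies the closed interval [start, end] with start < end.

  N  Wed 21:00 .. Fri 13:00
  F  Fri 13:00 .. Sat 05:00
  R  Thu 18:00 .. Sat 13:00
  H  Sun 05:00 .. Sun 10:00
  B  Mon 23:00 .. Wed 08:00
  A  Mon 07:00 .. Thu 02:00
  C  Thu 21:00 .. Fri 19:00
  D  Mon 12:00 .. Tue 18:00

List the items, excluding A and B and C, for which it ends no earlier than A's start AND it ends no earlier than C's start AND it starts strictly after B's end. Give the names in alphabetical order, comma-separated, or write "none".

F, H, N, R

Conditions: its end is no earlier than A's start (X.end >= Mon 07:00) AND its end is no earlier than C's start (X.end >= Thu 21:00) AND its start is strictly after B's end (X.start > Wed 08:00).
D: end Tue 18:00 >= Mon 07:00? ✓; end Tue 18:00 >= Thu 21:00? ✗; start Mon 12:00 > Wed 08:00? ✗ → no.
F: end Sat 05:00 >= Mon 07:00? ✓; end Sat 05:00 >= Thu 21:00? ✓; start Fri 13:00 > Wed 08:00? ✓ → yes.
H: end Sun 10:00 >= Mon 07:00? ✓; end Sun 10:00 >= Thu 21:00? ✓; start Sun 05:00 > Wed 08:00? ✓ → yes.
N: end Fri 13:00 >= Mon 07:00? ✓; end Fri 13:00 >= Thu 21:00? ✓; start Wed 21:00 > Wed 08:00? ✓ → yes.
R: end Sat 13:00 >= Mon 07:00? ✓; end Sat 13:00 >= Thu 21:00? ✓; start Thu 18:00 > Wed 08:00? ✓ → yes.
Result: F, H, N, R.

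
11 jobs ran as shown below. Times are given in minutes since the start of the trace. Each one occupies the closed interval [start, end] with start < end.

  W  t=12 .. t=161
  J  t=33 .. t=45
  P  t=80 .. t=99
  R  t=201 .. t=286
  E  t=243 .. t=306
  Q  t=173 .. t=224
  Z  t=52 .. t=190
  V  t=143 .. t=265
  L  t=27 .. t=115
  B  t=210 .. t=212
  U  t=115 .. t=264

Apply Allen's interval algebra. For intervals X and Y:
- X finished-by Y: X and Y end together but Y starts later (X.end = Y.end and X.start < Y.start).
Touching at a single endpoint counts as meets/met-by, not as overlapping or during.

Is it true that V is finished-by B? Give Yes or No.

No

V = [t=143, t=265], B = [t=210, t=212].
Actual relation of V to B: contains.
Asked whether 'finished-by' holds → No.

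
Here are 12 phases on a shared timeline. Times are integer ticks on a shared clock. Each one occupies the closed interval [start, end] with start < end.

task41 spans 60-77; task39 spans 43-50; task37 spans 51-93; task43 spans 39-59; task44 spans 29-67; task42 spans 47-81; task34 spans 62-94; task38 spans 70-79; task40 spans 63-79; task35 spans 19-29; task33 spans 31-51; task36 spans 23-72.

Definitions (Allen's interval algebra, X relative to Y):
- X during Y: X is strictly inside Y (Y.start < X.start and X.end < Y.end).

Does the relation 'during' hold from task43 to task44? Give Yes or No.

Yes

task43 = [39, 59], task44 = [29, 67].
Actual relation of task43 to task44: during.
Asked whether 'during' holds → Yes.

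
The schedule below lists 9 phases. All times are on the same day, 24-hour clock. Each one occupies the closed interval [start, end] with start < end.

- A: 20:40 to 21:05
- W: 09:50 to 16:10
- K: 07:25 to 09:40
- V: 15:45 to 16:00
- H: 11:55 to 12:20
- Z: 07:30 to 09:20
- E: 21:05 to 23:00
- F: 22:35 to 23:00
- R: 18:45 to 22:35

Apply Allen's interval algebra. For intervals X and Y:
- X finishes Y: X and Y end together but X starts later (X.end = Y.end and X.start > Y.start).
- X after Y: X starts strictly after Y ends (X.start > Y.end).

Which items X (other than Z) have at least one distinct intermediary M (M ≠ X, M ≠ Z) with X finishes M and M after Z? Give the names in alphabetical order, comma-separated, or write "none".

F

Target Z = [07:30, 09:20].
Intermediaries M with M after Z: A, E, F, H, R, V, W.
Via A — items with X finishes A: none.
Via E — items with X finishes E: F.
Via F — items with X finishes F: none.
Via H — items with X finishes H: none.
Via R — items with X finishes R: none.
Via V — items with X finishes V: none.
Via W — items with X finishes W: none.
Union: F.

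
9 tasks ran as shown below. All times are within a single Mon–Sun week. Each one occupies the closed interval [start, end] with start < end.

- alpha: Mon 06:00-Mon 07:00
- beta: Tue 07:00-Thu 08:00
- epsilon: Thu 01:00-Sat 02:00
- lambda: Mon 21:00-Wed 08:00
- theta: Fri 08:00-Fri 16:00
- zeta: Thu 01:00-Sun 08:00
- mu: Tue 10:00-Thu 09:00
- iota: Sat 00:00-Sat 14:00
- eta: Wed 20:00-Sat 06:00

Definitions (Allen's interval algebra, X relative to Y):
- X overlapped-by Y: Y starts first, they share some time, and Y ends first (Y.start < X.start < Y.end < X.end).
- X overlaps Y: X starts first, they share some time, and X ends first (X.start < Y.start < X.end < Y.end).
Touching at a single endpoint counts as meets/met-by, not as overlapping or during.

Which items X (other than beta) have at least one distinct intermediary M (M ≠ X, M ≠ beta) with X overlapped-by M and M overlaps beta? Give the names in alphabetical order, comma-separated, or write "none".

Target beta = [Tue 07:00, Thu 08:00].
Intermediaries M with M overlaps beta: lambda.
Via lambda — items with X overlapped-by lambda: mu.
Union: mu.

mu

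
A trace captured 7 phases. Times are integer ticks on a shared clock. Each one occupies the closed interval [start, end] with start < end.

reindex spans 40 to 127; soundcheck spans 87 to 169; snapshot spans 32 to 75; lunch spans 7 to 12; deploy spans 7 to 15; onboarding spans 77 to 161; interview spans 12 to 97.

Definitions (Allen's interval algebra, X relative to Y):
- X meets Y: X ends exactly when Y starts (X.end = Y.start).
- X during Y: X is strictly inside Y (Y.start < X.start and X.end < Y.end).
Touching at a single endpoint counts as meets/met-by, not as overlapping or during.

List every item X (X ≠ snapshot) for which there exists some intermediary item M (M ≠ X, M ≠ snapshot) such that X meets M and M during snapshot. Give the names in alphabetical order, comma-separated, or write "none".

Target snapshot = [32, 75].
Intermediaries M with M during snapshot: none.
Union: none.

none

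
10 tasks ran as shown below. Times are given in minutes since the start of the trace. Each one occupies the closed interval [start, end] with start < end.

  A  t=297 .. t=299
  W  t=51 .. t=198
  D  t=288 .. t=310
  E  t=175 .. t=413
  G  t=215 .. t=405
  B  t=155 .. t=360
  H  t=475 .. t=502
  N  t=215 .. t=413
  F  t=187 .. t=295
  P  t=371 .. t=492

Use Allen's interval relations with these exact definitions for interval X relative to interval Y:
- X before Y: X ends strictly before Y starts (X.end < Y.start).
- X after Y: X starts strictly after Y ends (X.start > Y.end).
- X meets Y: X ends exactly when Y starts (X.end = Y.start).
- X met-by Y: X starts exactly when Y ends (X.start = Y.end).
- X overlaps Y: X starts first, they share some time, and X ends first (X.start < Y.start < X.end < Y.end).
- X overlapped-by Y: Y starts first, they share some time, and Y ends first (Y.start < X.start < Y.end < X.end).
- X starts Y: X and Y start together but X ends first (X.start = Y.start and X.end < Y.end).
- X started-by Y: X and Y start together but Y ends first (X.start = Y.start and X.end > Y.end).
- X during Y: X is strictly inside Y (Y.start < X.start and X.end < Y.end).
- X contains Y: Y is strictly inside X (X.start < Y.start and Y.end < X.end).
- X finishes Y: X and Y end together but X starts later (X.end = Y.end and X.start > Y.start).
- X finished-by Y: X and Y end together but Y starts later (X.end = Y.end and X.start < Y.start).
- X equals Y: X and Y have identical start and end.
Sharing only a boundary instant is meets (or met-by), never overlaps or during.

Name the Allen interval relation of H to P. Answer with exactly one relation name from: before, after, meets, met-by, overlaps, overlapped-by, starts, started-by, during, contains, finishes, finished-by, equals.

H = [t=475, t=502]; P = [t=371, t=492].
Compare endpoints: H.start > P.start, H.start < P.end, H.end > P.start, H.end > P.end.
That pattern is 'overlapped-by'.

overlapped-by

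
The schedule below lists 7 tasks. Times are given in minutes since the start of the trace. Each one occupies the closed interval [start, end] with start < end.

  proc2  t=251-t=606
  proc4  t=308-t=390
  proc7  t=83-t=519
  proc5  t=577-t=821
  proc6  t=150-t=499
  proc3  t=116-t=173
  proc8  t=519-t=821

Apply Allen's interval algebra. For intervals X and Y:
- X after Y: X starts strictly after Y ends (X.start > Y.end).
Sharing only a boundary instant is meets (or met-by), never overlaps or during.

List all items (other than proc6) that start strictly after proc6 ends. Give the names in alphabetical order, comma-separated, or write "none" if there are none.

proc5, proc8

Target proc6 = [t=150, t=499].
proc2 [t=251, t=606] → overlapped-by → no.
proc3 [t=116, t=173] → overlaps → no.
proc4 [t=308, t=390] → during → no.
proc5 [t=577, t=821] → after → yes.
proc7 [t=83, t=519] → contains → no.
proc8 [t=519, t=821] → after → yes.
Result: proc5, proc8.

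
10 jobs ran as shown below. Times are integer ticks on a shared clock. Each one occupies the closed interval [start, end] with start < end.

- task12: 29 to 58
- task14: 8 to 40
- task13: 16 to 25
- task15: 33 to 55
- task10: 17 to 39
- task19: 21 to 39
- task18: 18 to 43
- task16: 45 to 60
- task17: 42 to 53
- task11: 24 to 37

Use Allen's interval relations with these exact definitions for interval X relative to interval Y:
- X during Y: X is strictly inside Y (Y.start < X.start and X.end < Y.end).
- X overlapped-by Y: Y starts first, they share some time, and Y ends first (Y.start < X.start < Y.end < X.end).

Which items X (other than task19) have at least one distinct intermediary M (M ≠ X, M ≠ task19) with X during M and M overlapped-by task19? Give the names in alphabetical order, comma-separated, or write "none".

Target task19 = [21, 39].
Intermediaries M with M overlapped-by task19: task12, task15.
Via task12 — items with X during task12: task15, task17.
Via task15 — items with X during task15: task17.
Union: task15, task17.

task15, task17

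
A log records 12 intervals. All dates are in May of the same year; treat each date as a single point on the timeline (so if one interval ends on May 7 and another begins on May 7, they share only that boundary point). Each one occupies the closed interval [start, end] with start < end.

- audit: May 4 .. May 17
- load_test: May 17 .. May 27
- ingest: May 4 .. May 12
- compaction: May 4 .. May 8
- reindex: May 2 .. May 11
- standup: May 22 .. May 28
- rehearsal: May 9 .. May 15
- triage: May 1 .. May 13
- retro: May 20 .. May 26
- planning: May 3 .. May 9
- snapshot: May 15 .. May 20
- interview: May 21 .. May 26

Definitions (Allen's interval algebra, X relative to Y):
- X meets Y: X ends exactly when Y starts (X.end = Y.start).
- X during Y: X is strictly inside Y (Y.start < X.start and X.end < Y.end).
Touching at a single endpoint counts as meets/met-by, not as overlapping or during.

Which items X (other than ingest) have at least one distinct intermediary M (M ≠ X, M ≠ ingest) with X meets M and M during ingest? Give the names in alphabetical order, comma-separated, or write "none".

none

Target ingest = [May 4, May 12].
Intermediaries M with M during ingest: none.
Union: none.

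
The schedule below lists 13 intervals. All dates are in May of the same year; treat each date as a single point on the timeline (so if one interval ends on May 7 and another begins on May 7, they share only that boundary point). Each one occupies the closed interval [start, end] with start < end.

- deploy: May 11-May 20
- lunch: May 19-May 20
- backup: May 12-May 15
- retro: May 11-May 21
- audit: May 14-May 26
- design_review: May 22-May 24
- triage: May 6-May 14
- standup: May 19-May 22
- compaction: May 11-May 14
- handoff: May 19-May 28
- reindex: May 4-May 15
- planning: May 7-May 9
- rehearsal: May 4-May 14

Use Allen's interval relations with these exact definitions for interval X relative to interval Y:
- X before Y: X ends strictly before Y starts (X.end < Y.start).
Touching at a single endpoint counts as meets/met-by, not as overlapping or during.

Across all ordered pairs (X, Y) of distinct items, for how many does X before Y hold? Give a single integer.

Checking all 156 ordered pairs for relation 'before'; matching pairs in alphabetical order:
(backup, design_review): backup before design_review ✓
(backup, handoff): backup before handoff ✓
(backup, lunch): backup before lunch ✓
(backup, standup): backup before standup ✓
(compaction, design_review): compaction before design_review ✓
(compaction, handoff): compaction before handoff ✓
(compaction, lunch): compaction before lunch ✓
(compaction, standup): compaction before standup ✓
(deploy, design_review): deploy before design_review ✓
(lunch, design_review): lunch before design_review ✓
(planning, audit): planning before audit ✓
(planning, backup): planning before backup ✓
(planning, compaction): planning before compaction ✓
(planning, deploy): planning before deploy ✓
(planning, design_review): planning before design_review ✓
(planning, handoff): planning before handoff ✓
(planning, lunch): planning before lunch ✓
(planning, retro): planning before retro ✓
(planning, standup): planning before standup ✓
(rehearsal, design_review): rehearsal before design_review ✓
(rehearsal, handoff): rehearsal before handoff ✓
(rehearsal, lunch): rehearsal before lunch ✓
(rehearsal, standup): rehearsal before standup ✓
(reindex, design_review): reindex before design_review ✓
... plus 8 further pairs not listed.
Count: 32.

32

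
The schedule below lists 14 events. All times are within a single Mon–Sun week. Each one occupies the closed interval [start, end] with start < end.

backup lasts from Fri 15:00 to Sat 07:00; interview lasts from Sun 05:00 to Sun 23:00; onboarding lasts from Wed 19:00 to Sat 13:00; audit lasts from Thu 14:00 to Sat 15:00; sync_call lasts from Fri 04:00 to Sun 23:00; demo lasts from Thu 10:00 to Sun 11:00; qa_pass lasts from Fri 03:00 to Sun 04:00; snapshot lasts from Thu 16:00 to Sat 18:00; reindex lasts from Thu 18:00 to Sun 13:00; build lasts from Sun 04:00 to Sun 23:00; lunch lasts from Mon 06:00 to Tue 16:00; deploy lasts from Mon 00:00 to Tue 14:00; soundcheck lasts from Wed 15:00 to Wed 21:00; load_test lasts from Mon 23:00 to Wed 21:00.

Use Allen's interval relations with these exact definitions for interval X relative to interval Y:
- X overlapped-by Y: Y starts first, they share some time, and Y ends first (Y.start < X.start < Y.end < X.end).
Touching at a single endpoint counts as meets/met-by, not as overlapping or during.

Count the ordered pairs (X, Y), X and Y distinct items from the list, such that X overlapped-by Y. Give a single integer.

26

Checking all 182 ordered pairs for relation 'overlapped-by'; matching pairs in alphabetical order:
(audit, onboarding): audit overlapped-by onboarding ✓
(build, demo): build overlapped-by demo ✓
(build, reindex): build overlapped-by reindex ✓
(demo, onboarding): demo overlapped-by onboarding ✓
(interview, demo): interview overlapped-by demo ✓
(interview, reindex): interview overlapped-by reindex ✓
(load_test, deploy): load_test overlapped-by deploy ✓
(load_test, lunch): load_test overlapped-by lunch ✓
(lunch, deploy): lunch overlapped-by deploy ✓
(onboarding, load_test): onboarding overlapped-by load_test ✓
(onboarding, soundcheck): onboarding overlapped-by soundcheck ✓
(qa_pass, audit): qa_pass overlapped-by audit ✓
(qa_pass, onboarding): qa_pass overlapped-by onboarding ✓
(qa_pass, snapshot): qa_pass overlapped-by snapshot ✓
(reindex, audit): reindex overlapped-by audit ✓
(reindex, demo): reindex overlapped-by demo ✓
(reindex, onboarding): reindex overlapped-by onboarding ✓
(reindex, snapshot): reindex overlapped-by snapshot ✓
(snapshot, audit): snapshot overlapped-by audit ✓
(snapshot, onboarding): snapshot overlapped-by onboarding ✓
(sync_call, audit): sync_call overlapped-by audit ✓
(sync_call, demo): sync_call overlapped-by demo ✓
(sync_call, onboarding): sync_call overlapped-by onboarding ✓
(sync_call, qa_pass): sync_call overlapped-by qa_pass ✓
... plus 2 further pairs not listed.
Count: 26.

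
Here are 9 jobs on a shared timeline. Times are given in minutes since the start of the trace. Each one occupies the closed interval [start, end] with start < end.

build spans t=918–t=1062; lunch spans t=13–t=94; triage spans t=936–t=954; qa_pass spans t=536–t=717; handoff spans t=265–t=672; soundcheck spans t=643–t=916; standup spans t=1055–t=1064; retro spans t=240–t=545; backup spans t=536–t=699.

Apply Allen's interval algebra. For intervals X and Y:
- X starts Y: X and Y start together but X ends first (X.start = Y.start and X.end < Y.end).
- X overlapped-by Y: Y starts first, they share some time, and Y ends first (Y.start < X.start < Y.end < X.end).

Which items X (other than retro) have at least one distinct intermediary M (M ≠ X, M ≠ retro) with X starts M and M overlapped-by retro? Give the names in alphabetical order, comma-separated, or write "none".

Target retro = [t=240, t=545].
Intermediaries M with M overlapped-by retro: backup, handoff, qa_pass.
Via backup — items with X starts backup: none.
Via handoff — items with X starts handoff: none.
Via qa_pass — items with X starts qa_pass: backup.
Union: backup.

backup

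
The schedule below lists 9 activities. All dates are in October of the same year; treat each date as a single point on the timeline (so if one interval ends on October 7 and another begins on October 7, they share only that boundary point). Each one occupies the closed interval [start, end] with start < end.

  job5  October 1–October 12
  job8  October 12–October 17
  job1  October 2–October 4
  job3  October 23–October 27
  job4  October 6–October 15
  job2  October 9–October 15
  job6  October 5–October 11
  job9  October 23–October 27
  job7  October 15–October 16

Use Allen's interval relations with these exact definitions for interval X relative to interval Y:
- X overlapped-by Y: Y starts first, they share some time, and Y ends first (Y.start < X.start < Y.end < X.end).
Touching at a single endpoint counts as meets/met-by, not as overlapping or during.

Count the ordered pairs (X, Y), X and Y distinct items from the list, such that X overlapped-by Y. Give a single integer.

Checking all 72 ordered pairs for relation 'overlapped-by'; matching pairs in alphabetical order:
(job2, job5): job2 overlapped-by job5 ✓
(job2, job6): job2 overlapped-by job6 ✓
(job4, job5): job4 overlapped-by job5 ✓
(job4, job6): job4 overlapped-by job6 ✓
(job8, job2): job8 overlapped-by job2 ✓
(job8, job4): job8 overlapped-by job4 ✓
Count: 6.

6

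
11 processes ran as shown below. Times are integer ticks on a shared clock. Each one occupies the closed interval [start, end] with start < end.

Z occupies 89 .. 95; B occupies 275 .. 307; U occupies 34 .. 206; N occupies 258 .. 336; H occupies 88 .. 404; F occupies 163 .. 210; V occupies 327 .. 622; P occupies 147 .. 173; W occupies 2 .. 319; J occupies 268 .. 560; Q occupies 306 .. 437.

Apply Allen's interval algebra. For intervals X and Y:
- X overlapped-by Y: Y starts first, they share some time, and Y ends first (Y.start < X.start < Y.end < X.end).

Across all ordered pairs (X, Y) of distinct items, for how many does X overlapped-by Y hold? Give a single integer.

16

Checking all 110 ordered pairs for relation 'overlapped-by'; matching pairs in alphabetical order:
(F, P): F overlapped-by P ✓
(F, U): F overlapped-by U ✓
(H, U): H overlapped-by U ✓
(H, W): H overlapped-by W ✓
(J, H): J overlapped-by H ✓
(J, N): J overlapped-by N ✓
(J, W): J overlapped-by W ✓
(N, W): N overlapped-by W ✓
(Q, B): Q overlapped-by B ✓
(Q, H): Q overlapped-by H ✓
(Q, N): Q overlapped-by N ✓
(Q, W): Q overlapped-by W ✓
(V, H): V overlapped-by H ✓
(V, J): V overlapped-by J ✓
(V, N): V overlapped-by N ✓
(V, Q): V overlapped-by Q ✓
Count: 16.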